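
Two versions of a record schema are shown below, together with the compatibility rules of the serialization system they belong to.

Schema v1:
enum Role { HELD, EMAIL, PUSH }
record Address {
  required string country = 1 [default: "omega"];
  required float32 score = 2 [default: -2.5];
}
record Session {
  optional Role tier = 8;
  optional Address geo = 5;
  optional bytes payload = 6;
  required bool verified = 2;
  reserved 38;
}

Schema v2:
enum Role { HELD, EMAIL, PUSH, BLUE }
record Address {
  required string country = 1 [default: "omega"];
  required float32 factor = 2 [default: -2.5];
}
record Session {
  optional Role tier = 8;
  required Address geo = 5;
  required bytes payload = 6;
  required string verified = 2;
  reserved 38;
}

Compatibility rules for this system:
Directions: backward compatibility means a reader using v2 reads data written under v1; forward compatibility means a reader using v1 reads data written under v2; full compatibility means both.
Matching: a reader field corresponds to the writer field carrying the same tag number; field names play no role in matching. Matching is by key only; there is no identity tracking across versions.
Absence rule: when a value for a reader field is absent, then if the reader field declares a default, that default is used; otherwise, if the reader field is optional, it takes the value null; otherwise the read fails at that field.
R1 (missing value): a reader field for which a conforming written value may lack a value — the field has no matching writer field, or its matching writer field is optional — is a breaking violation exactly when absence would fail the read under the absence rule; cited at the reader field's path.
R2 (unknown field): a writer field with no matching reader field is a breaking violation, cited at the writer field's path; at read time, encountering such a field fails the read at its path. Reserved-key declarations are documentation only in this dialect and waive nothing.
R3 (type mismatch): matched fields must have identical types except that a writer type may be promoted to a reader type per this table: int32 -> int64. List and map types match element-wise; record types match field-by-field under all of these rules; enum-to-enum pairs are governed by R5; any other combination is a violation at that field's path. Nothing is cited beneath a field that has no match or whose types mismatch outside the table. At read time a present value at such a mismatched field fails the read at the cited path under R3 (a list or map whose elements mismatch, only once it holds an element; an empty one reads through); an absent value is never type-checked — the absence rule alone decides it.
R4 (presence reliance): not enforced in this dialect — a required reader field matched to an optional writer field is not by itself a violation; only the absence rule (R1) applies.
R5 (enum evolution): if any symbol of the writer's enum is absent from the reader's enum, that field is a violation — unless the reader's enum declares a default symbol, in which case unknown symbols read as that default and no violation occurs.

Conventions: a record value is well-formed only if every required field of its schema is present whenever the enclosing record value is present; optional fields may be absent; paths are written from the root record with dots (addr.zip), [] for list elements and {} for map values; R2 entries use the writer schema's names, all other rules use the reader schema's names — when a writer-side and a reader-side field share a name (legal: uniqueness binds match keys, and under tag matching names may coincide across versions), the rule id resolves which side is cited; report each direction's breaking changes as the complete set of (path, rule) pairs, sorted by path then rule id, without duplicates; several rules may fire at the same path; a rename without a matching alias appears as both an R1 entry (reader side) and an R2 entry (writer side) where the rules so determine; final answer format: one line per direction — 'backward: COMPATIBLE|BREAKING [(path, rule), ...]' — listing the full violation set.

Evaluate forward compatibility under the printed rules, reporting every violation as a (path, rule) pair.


each type pair in Session: writer, then reader
forward analysis of Session with v1 as reader and v2 as writer:
  writer optional, Role -> Role: reader tier maps from writer tier
  writer required, Address -> Address: reader geo maps from writer geo
  writer required, bytes -> bytes: reader payload maps from writer payload
  writer required, string -> bool: reader verified maps from writer verified
  writer required, string -> string: reader geo.country maps from writer geo.country
  writer required, float32 -> float32: reader geo.score maps from writer geo.factor
  rule R5 violated at tier
  rule R3 violated at verified
  => 2 violation(s): forward is BREAKING for Session
the rest of the Session diff is inert for this question:
  field payload in record Session: optional changed to required -> matters only for Session's backward compatibility — outside the asked direction
  field geo in record Session: optional changed to required -> matters only for Session's backward compatibility — outside the asked direction
  renamed field score to factor in record Address -> triggers nothing under Session's printed rules — same verdict

forward: BREAKING [(tier, R5), (verified, R3)]


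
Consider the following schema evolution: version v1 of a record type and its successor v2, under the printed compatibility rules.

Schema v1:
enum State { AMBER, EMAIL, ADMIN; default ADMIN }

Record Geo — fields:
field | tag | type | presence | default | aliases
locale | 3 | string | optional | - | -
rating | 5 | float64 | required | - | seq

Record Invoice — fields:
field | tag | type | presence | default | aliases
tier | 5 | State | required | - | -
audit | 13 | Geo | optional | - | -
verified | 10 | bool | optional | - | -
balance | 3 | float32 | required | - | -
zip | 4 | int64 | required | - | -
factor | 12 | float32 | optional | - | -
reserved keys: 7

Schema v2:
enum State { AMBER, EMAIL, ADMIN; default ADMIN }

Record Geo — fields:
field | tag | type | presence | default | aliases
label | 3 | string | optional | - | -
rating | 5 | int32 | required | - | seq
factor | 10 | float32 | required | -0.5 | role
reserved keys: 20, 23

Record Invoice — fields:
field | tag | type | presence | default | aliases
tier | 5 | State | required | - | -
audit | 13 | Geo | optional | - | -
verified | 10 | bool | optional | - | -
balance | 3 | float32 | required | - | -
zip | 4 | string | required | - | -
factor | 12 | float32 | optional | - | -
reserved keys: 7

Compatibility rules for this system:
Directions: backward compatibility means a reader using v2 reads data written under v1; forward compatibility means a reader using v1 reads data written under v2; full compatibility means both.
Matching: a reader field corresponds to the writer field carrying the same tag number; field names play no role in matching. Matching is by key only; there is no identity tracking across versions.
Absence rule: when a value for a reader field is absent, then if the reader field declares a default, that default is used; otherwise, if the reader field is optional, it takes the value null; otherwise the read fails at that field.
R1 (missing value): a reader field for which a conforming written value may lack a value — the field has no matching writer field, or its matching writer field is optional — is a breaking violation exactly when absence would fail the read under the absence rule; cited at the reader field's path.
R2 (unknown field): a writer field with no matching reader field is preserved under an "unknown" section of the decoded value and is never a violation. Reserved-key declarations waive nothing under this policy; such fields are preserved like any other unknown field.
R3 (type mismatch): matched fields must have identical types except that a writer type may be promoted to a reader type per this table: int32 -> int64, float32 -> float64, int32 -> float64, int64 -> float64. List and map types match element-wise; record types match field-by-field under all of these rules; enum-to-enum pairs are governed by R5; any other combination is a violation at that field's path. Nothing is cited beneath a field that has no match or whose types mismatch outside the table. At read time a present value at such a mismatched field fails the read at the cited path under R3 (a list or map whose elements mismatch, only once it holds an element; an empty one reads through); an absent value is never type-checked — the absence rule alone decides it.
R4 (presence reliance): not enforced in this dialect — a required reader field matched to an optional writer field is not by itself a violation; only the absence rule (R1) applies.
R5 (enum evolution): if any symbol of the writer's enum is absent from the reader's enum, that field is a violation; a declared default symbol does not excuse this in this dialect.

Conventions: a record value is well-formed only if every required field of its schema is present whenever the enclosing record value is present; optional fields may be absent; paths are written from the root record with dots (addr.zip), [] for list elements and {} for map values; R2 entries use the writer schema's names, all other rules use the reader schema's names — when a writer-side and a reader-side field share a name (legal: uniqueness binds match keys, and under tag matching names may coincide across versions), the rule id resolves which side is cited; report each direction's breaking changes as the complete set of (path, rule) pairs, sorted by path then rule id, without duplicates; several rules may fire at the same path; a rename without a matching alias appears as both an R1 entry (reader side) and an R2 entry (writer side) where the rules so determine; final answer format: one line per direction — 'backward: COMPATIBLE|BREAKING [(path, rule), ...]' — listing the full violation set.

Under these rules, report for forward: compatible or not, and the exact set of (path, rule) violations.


forward: BREAKING [(zip, R3)]

the writer's type comes first in each Invoice pair
forward for Invoice (reader v1, writer v2):
  State -> State, writer required: tier aligns to tier
  Geo -> Geo, writer optional: audit aligns to audit
  bool -> bool, writer optional: verified aligns to verified
  float32 -> float32, writer required: balance aligns to balance
  string -> int64, writer required: zip aligns to zip
  float32 -> float32, writer optional: factor aligns to factor
  string -> string, writer optional: audit.locale aligns to audit.label
  int32 -> float64, writer required: audit.rating aligns to audit.rating
  leftover writer field: audit.factor
  breaking: (zip, R3)
  => forward: BREAKING (1)
remaining Invoice differences; none change what is asked:
  renamed field locale to label in record Geo -> triggers nothing under Invoice's printed rules — same verdict
  field rating in record Geo: type float64 changed to int32 -> matters only for Invoice's backward compatibility — outside the asked direction
  added field factor to record Geo: required float32, tag 10, default -0.5 (in v2 it sits last) -> triggers nothing under Invoice's printed rules — same verdict


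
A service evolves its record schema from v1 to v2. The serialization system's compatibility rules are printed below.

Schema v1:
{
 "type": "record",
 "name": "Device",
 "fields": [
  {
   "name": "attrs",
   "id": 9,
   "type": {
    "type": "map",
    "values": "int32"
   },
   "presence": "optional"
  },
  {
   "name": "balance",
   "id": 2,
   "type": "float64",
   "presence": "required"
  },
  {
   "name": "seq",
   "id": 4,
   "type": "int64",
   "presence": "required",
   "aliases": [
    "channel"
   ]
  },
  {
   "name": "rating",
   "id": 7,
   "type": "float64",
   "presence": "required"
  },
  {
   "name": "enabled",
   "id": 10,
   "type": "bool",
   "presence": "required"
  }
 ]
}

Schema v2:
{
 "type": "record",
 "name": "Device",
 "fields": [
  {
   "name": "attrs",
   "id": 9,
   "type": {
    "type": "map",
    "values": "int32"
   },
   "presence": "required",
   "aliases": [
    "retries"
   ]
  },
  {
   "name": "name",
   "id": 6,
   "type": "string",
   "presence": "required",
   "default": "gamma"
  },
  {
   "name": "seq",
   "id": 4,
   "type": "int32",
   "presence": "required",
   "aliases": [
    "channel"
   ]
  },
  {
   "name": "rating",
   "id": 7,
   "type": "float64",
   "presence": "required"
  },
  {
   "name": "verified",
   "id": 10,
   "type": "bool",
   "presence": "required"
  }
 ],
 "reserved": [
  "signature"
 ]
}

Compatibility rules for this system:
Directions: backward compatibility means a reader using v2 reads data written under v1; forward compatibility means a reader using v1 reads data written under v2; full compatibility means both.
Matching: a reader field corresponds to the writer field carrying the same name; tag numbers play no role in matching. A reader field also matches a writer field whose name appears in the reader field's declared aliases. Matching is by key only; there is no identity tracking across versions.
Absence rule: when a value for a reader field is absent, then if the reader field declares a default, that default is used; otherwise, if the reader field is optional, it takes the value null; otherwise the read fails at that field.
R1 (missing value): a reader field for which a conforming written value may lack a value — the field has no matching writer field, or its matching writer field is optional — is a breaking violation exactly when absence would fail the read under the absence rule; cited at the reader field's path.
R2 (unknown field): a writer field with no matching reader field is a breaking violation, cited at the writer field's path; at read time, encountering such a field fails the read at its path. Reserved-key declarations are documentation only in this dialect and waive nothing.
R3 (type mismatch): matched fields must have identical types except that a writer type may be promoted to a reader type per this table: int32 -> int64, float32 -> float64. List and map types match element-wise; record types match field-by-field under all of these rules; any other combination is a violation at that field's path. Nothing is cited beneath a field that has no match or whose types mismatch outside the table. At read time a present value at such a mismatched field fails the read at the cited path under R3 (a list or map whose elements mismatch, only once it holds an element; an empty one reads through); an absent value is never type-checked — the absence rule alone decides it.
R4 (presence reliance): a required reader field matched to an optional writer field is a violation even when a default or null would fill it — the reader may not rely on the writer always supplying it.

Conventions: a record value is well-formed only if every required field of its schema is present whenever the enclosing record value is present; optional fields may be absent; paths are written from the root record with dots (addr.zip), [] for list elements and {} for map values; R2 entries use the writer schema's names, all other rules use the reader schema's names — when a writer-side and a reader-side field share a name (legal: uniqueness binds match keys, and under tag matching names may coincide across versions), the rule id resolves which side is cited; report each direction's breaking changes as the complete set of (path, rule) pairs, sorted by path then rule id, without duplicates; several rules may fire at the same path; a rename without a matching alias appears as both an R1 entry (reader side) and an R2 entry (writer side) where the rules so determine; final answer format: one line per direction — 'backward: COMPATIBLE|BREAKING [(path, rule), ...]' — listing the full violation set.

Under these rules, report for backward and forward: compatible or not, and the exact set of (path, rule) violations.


the writer's type comes first in each Device pair
backward pass over Device, reader schema v2, writer schema v1:
  attrs <- attrs (map<string, int32> -> map<string, int32>, writer optional)
  name: no writer match
  seq <- seq (int64 -> int32, writer required)
  rating <- rating (float64 -> float64, writer required)
  verified: no writer match
  leftover writer field: balance
  leftover writer field: enabled
  rule R1 violated at attrs
  rule R4 violated at attrs
  rule R2 violated at balance
  rule R2 violated at enabled
  rule R3 violated at seq
  rule R1 violated at verified
  => backward verdict for Device: BREAKING, 6 violation(s)
forward pass over Device, reader schema v1, writer schema v2:
  attrs <- attrs (map<string, int32> -> map<string, int32>, writer required)
  balance: no writer match
  seq <- seq (int32 -> int64, writer required)
  rating <- rating (float64 -> float64, writer required)
  enabled: no writer match
  leftover writer field: name
  leftover writer field: verified
  rule R1 violated at balance
  rule R1 violated at enabled
  rule R2 violated at name
  rule R2 violated at verified
  => forward verdict for Device: BREAKING, 4 violation(s)

backward: BREAKING [(attrs, R1), (attrs, R4), (balance, R2), (enabled, R2), (seq, R3), (verified, R1)]; forward: BREAKING [(balance, R1), (enabled, R1), (name, R2), (verified, R2)]


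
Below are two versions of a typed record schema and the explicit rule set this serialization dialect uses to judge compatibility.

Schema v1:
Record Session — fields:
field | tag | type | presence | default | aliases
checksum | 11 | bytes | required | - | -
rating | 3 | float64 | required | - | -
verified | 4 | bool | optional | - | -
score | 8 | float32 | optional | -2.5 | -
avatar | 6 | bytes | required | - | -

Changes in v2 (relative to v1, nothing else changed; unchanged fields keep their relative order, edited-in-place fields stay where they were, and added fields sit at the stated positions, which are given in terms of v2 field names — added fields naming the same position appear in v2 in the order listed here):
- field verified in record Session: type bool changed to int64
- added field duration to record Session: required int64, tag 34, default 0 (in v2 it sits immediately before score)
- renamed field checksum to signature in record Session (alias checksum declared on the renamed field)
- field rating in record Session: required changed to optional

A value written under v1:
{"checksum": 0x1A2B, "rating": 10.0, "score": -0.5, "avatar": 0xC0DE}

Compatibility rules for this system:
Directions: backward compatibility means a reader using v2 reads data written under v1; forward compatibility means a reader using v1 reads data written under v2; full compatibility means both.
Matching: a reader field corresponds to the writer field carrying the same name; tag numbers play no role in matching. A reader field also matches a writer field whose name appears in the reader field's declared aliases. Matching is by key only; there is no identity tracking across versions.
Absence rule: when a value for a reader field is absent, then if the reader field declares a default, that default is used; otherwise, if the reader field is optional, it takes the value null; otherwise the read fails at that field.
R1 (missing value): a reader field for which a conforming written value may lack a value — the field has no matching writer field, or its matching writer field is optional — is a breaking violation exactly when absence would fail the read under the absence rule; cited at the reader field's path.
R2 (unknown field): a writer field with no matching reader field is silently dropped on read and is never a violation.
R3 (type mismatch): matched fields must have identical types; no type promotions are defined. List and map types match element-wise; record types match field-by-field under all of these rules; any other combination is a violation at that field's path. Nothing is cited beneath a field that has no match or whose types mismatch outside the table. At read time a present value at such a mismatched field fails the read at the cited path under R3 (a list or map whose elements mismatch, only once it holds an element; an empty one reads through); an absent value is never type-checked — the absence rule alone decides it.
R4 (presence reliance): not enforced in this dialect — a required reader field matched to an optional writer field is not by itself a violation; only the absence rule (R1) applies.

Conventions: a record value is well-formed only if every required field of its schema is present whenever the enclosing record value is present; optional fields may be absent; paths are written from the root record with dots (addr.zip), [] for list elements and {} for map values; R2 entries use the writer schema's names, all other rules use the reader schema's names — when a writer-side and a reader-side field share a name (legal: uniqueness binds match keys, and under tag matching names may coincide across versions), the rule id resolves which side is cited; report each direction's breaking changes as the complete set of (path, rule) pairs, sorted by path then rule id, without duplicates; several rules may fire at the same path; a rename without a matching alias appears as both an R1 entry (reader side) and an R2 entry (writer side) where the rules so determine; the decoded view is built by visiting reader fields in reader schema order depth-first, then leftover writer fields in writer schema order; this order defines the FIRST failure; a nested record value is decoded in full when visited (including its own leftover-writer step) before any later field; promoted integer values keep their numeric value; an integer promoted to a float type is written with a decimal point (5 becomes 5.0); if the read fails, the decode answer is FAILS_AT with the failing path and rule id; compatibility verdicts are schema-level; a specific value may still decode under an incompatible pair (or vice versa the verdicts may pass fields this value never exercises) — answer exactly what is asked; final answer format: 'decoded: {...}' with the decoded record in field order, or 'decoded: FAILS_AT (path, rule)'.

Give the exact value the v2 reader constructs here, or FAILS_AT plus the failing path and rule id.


the writer's type comes first in each Session pair
migrating the Session value to v2:
  signature := 0x1A2B (from writer checksum)
  rating := 10.0
  verified := null (missing; optional => null)
  duration := 0 (missing; default applied)
  score := -0.5
  avatar := 0xC0DE
  => decoded: {"signature": 0x1A2B, "rating": 10.0, "verified": null, "duration": 0, "score": -0.5, "avatar": 0xC0DE}
the rest of the Session diff is inert for this question:
  field verified in record Session: type bool changed to int64 -> affects the rule determinations only; this particular Session value decodes identically
  field rating in record Session: required changed to optional -> affects the rule determinations only; this particular Session value decodes identically

decoded: {"signature": 0x1A2B, "rating": 10.0, "verified": null, "duration": 0, "score": -0.5, "avatar": 0xC0DE}


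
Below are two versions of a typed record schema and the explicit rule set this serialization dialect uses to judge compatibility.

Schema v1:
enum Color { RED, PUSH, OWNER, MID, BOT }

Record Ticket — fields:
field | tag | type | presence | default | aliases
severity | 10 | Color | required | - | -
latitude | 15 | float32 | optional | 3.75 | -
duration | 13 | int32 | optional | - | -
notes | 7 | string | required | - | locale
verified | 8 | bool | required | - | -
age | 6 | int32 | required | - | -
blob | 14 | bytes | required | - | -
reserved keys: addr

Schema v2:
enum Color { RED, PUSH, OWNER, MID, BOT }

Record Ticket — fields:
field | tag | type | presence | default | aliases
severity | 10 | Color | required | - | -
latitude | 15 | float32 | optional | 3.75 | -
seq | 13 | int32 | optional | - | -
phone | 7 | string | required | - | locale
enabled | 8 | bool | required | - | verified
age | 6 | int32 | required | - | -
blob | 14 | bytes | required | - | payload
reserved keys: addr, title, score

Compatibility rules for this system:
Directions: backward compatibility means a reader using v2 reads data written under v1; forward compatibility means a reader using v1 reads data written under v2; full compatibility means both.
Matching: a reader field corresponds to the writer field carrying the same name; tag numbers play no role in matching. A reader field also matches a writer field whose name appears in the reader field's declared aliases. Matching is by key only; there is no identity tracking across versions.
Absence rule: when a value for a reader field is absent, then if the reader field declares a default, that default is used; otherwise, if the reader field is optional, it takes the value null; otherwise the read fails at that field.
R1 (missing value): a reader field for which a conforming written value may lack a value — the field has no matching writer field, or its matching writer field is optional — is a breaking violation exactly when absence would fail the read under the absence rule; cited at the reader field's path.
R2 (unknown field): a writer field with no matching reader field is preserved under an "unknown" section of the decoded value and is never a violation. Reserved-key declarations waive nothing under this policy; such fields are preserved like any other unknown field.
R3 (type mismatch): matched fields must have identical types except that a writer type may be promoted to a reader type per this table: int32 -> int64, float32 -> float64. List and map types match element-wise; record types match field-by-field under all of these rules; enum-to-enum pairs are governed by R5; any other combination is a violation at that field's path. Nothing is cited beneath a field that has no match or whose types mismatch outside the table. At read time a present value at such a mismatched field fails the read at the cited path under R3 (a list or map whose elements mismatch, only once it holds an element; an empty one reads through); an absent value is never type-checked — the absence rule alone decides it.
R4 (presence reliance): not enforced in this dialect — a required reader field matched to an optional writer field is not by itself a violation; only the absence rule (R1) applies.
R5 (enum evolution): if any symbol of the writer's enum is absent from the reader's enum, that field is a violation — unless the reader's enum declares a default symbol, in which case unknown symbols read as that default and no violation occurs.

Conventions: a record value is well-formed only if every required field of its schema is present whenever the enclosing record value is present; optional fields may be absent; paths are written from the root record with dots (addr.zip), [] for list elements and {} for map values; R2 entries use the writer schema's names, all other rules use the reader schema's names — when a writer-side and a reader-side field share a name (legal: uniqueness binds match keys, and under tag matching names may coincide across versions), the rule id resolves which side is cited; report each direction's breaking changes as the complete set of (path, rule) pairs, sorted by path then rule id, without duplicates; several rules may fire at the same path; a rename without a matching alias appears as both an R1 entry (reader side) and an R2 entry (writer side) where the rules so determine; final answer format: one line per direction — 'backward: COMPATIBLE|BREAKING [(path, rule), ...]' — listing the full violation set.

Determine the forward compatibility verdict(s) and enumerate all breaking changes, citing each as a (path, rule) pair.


forward: BREAKING [(notes, R1), (verified, R1)]

in Ticket below, arrows point writer -> reader
checking forward for Ticket: reader v1 against writer v2:
  severity <- severity (Color -> Color, writer required)
  latitude <- latitude (float32 -> float32, writer optional)
  duration: no writer match
  notes: no writer match
  verified: no writer match
  age <- age (int32 -> int32, writer required)
  blob <- blob (bytes -> bytes, writer required)
  leftover writer field: seq
  leftover writer field: phone
  leftover writer field: enabled
  violation R1 at notes
  violation R1 at verified
  forward on Ticket therefore BREAKING (2)
the other Ticket changes do not affect what is asked:
  renamed field duration to seq in record Ticket -> fires no rule on Ticket, leaving the asked answer as it is


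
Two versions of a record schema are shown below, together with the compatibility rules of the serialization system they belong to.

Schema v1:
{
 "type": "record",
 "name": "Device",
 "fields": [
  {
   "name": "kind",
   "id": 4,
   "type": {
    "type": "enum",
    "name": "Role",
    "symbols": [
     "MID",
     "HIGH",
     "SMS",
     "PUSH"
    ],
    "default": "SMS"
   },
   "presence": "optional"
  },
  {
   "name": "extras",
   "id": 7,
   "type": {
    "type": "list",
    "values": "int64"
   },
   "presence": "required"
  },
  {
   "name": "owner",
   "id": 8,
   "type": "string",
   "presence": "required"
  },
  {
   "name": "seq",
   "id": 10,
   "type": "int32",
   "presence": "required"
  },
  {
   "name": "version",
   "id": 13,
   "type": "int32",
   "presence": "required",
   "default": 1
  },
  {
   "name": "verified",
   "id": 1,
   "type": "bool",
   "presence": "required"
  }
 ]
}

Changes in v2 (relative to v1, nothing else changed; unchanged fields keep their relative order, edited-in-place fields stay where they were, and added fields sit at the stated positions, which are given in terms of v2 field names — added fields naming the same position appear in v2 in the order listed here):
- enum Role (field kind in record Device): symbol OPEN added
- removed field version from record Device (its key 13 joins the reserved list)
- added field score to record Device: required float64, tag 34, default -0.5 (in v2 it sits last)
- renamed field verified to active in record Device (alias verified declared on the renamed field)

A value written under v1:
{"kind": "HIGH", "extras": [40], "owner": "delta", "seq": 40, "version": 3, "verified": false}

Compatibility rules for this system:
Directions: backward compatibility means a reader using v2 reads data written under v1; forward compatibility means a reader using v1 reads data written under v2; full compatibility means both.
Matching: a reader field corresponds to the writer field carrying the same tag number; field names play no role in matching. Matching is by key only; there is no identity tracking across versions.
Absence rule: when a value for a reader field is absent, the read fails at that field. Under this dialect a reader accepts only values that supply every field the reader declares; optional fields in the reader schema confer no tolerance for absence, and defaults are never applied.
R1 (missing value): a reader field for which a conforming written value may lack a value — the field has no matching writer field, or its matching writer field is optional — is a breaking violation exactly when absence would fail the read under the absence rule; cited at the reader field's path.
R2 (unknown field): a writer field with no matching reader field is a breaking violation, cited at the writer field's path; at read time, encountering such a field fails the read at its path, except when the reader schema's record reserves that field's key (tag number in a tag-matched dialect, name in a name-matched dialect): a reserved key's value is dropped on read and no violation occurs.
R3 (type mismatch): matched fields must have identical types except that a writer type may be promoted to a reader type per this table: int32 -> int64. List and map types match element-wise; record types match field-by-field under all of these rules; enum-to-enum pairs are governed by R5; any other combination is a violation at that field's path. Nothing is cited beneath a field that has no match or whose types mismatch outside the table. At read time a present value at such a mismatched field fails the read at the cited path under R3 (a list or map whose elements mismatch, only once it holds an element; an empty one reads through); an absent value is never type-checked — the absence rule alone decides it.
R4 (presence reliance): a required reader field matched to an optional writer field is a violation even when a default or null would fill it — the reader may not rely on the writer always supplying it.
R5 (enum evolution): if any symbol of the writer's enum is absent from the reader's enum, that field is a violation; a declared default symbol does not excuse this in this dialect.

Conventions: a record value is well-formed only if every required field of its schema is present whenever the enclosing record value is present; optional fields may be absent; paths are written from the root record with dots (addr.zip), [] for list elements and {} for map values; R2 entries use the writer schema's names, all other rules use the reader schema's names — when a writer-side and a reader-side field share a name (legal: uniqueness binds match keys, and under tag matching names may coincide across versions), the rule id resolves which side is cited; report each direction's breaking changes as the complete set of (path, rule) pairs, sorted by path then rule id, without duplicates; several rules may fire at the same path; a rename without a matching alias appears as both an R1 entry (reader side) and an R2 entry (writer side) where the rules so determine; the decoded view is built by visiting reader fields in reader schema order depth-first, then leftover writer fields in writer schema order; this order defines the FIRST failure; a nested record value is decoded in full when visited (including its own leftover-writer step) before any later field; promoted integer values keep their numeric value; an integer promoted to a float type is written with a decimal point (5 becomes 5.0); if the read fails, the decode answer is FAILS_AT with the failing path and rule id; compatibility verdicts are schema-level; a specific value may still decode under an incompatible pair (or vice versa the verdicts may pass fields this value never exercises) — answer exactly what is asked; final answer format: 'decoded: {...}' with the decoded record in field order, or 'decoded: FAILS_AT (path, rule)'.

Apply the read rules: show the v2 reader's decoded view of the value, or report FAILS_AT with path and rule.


decoded: FAILS_AT (score, R1)

arrows below run writer -> reader for Device
migrating the Device value to v2:
  kind := "HIGH"
  extras := [40]
  owner := "delta"
  seq := 40
  active := false (from writer verified)
  read fails at score under R1 (no fill)
  => FAILS_AT (score, R1)
checking off the Device differences that do not matter here:
  enum Role (field kind in record Device): symbol OPEN added -> schema-level compatibility only; this Device value's decode is unchanged
  removed field version from record Device (its key 13 joins the reserved list) -> schema-level compatibility only; this Device value's decode is unchanged
  renamed field verified to active in record Device (alias verified declared on the renamed field) -> triggers nothing under the printed rules; the Device answer is the same either way


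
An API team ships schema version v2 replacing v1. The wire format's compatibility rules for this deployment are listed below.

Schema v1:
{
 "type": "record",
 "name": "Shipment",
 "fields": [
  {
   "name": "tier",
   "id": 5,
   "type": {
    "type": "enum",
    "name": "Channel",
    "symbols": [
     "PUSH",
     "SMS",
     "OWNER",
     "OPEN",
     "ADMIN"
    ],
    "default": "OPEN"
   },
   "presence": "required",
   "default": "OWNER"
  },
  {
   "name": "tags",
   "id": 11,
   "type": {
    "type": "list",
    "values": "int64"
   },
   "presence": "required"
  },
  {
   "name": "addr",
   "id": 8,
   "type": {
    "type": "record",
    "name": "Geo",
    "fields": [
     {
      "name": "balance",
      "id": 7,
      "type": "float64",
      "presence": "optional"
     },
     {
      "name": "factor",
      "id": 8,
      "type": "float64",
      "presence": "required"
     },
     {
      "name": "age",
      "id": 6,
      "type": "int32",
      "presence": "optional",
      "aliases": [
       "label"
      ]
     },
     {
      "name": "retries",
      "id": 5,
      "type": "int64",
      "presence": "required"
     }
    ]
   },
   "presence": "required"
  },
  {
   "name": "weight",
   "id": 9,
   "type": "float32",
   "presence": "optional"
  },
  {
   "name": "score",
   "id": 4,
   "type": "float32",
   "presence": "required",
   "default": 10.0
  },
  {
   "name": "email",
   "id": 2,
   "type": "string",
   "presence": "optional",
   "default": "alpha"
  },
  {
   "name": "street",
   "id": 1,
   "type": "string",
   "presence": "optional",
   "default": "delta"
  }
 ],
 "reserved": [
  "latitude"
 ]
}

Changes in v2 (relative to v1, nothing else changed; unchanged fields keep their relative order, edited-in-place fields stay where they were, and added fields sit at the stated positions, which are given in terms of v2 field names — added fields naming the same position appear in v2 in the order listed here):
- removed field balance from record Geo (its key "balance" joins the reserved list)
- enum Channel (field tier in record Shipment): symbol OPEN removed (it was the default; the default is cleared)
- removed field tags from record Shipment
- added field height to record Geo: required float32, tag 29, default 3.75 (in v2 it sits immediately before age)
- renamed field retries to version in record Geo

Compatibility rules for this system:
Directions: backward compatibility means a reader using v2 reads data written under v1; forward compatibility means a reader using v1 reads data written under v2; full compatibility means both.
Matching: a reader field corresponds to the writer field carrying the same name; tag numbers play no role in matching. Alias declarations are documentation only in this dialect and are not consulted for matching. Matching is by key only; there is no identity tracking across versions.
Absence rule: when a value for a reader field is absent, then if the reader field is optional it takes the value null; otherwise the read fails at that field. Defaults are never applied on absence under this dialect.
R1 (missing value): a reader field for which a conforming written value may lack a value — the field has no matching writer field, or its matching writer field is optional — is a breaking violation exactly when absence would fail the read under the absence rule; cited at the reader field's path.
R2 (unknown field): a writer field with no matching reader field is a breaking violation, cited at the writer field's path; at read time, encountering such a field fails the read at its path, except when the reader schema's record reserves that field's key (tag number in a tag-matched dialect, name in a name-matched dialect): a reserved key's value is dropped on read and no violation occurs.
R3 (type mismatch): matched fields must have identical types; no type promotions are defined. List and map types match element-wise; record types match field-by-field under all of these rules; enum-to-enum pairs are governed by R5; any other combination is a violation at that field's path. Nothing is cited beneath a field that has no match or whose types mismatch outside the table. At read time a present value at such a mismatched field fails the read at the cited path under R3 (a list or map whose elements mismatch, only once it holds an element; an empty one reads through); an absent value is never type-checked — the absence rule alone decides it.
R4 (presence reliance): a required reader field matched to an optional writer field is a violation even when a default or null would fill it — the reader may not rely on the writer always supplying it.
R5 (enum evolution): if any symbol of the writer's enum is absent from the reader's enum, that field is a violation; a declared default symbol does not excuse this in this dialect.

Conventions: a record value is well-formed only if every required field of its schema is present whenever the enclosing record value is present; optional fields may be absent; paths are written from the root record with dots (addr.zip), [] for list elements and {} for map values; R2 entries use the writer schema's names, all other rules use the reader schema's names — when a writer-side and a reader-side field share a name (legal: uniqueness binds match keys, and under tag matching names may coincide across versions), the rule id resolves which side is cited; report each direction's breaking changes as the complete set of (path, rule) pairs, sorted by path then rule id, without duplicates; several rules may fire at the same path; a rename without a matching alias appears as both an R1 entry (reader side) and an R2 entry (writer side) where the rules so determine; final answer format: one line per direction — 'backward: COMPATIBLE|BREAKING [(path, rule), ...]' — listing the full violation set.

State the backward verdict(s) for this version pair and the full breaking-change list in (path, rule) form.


each type pair in Shipment: writer, then reader
backward on Shipment — v2 reading data written by v1:
  tier: paired with writer tier (Channel -> Channel; writer required)
  addr: paired with writer addr (Geo -> Geo; writer required)
  weight: paired with writer weight (float32 -> float32; writer optional)
  score: paired with writer score (float32 -> float32; writer required)
  email: paired with writer email (string -> string; writer optional)
  street: paired with writer street (string -> string; writer optional)
  writer field tags has no reader counterpart
  addr.factor: paired with writer addr.factor (float64 -> float64; writer required)
  addr.height has no writer counterpart
  addr.age: paired with writer addr.age (int32 -> int32; writer optional)
  addr.version has no writer counterpart
  writer field addr.balance has no reader counterpart
  writer field addr.retries has no reader counterpart
  R1 fires at addr.height
  R2 fires at addr.retries
  R1 fires at addr.version
  R2 fires at tags
  R5 fires at tier
  => backward verdict for Shipment: BREAKING, 5 violation(s)
checking off the Shipment differences that do not matter here:
  removed field balance from record Geo (its key "balance" joins the reserved list) -> triggers nothing under Shipment's printed rules — same verdict

backward: BREAKING [(addr.height, R1), (addr.retries, R2), (addr.version, R1), (tags, R2), (tier, R5)]
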